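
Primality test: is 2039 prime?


Check divisors up to sqrt(2039) = 45.1553
No divisors found.
2039 is prime.

Yes, 2039 is prime


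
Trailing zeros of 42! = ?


floor(42/5) = 8
floor(42/25) = 1
Total = 9

9 trailing zeros


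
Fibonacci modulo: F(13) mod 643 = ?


F(k) mod 643 for k=1..13:
1, 1, 2, 3, 5, 8, 13, 21, 34, 55, 89, 144, 233
F(13) mod 643 = 233


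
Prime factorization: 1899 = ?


1899 / 3 = 633
633 / 3 = 211
211 / 211 = 1
1899 = 3^2 × 211


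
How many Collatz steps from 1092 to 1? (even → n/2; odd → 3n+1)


1092 → 546 → 273 → 820 → 410 → 205 → 616 → 308 → 154 → 77 → 232 → 116 → 58 → 29 → 88 → 44 → 22 → 11 → 34 → 17 → 52 → 26 → 13 → 40 → 20 → 10 → 5 → 16 → 8 → 4 → 2 → 1
Total steps = 31

31 steps


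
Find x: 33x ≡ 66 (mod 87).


GCD(33, 87) = 3 divides 66
Divide: 11x ≡ 22 (mod 29)
x ≡ 2 (mod 29)


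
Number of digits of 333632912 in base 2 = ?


333632912 in base 2 = 10011111000101101010110010000
Number of digits = 29

29 digits (base 2)


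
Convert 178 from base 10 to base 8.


178 (base 10) = 178 (decimal)
178 (decimal) = 262 (base 8)


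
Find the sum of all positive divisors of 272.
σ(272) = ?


Divisors of 272: 1, 2, 4, 8, 16, 17, 34, 68, 136, 272
Sum = 1 + 2 + 4 + 8 + 16 + 17 + 34 + 68 + 136 + 272 = 558

σ(272) = 558


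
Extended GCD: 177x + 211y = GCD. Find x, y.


Tabular extended Euclidean (each row: r = 177*s + 211*t):
r=177, s=1, t=0
r=211, s=0, t=1
q=0: r=177, s=1, t=0   [177*(1) + 211*(0) = 177]
q=1: r=34, s=-1, t=1   [177*(-1) + 211*(1) = 34]
q=5: r=7, s=6, t=-5   [177*(6) + 211*(-5) = 7]
q=4: r=6, s=-25, t=21   [177*(-25) + 211*(21) = 6]
q=1: r=1, s=31, t=-26   [177*(31) + 211*(-26) = 1]
q=6: r=0, s=-211, t=177   [177*(-211) + 211*(177) = 0]
GCD = 1; from the row with r=1: x=31, y=-26
Check: 177*(31) + 211*(-26) = 5487 - 5486 = 1

GCD = 1, x = 31, y = -26


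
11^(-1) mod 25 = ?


Use the extended Euclidean algorithm on (25, 11); each row r = 25*s + 11*t:
r=25, s=1, t=0
r=11, s=0, t=1
q=2: r=3, s=1, t=-2   [25*(1) + 11*(-2) = 3]
q=3: r=2, s=-3, t=7   [25*(-3) + 11*(7) = 2]
q=1: r=1, s=4, t=-9   [25*(4) + 11*(-9) = 1]
q=2: r=0, s=-11, t=25   [25*(-11) + 11*(25) = 0]
GCD = 1 with t = -9, so 11*(-9) ≡ 1 (mod 25)
Inverse = -9 mod 25 = 16
Check: 11 * 16 = 176 ≡ 1 (mod 25)

11^(-1) ≡ 16 (mod 25)


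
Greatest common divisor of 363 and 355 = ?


363 = 1 * 355 + 8
355 = 44 * 8 + 3
8 = 2 * 3 + 2
3 = 1 * 2 + 1
2 = 2 * 1 + 0
GCD = 1


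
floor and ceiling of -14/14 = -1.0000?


-14/14 = -1.0000
floor = -1
ceil = -1

floor = -1, ceil = -1


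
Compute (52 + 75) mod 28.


52 + 75 = 127
127 mod 28 = 15


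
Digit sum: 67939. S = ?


6 + 7 + 9 + 3 + 9 = 34


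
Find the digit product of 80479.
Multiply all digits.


8 × 0 × 4 × 7 × 9 = 0


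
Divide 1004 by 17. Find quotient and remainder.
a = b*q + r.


1004 = 17 * 59 + 1
Check: 1003 + 1 = 1004

q = 59, r = 1


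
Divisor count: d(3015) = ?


3015 = 3^2 × 5^1 × 67^1
d(3015) = (2+1) × (1+1) × (1+1) = 12

12 divisors


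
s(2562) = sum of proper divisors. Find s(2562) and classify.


Proper divisors: 1, 2, 3, 6, 7, 14, 21, 42, 61, 122, 183, 366, 427, 854, 1281
Sum = 1 + 2 + 3 + 6 + 7 + 14 + 21 + 42 + 61 + 122 + 183 + 366 + 427 + 854 + 1281 = 3390
3390 > 2562 → abundant

s(2562) = 3390 (abundant)


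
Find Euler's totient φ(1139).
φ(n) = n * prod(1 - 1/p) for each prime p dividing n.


1139 = 17 × 67
Prime factors: 17, 67
φ(1139) = 1139 × (1-1/17) × (1-1/67)
= 1139 × 16/17 × 66/67 = 1056

φ(1139) = 1056


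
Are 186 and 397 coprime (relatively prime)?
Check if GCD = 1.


Euclidean algorithm:
397 = 2 * 186 + 25
186 = 7 * 25 + 11
25 = 2 * 11 + 3
11 = 3 * 3 + 2
3 = 1 * 2 + 1
2 = 2 * 1 + 0
GCD(186, 397) = 1

Yes, coprime (GCD = 1)


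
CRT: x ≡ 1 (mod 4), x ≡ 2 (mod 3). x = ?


M = 4*3 = 12
M1 = M/4 = 3, M2 = M/3 = 4
M1^(-1) mod 4 = 3, M2^(-1) mod 3 = 1
x = 1*3*3 + 2*4*1 = 17
17 mod 12 = 5
Check: 5 mod 4 = 1 ✓, 5 mod 3 = 2 ✓

x ≡ 5 (mod 12)


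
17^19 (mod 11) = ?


17^1 mod 11 = 6
17^2 mod 11 = 3
17^3 mod 11 = 7
17^4 mod 11 = 9
17^5 mod 11 = 10
17^6 mod 11 = 5
17^7 mod 11 = 8
17^8 mod 11 = 4
17^9 mod 11 = 2
17^10 mod 11 = 1
17^11 mod 11 = 6
17^12 mod 11 = 3
17^13 mod 11 = 7
17^14 mod 11 = 9
17^15 mod 11 = 10
17^16 mod 11 = 5
17^17 mod 11 = 8
17^18 mod 11 = 4
17^19 mod 11 = 2


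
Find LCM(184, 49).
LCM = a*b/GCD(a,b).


GCD(184, 49) = 1
LCM = 184*49/1 = 9016/1 = 9016

LCM = 9016


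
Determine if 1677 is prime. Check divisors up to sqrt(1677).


1677 / 3 = 559 (exact division)
1677 is NOT prime.

No, 1677 is not prime


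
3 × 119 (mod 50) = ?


3 × 119 = 357
357 mod 50 = 7


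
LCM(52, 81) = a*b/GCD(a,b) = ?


GCD(52, 81) = 1
LCM = 52*81/1 = 4212/1 = 4212

LCM = 4212


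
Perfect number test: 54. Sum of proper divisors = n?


Proper divisors of 54: 1, 2, 3, 6, 9, 18, 27
Sum = 1 + 2 + 3 + 6 + 9 + 18 + 27 = 66

No, 54 is not perfect (66 ≠ 54)


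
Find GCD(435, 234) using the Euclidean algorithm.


435 = 1 * 234 + 201
234 = 1 * 201 + 33
201 = 6 * 33 + 3
33 = 11 * 3 + 0
GCD = 3


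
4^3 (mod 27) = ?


4^1 mod 27 = 4
4^2 mod 27 = 16
4^3 mod 27 = 10


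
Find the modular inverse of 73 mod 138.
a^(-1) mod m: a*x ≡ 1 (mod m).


Use the extended Euclidean algorithm on (138, 73); each row r = 138*s + 73*t:
r=138, s=1, t=0
r=73, s=0, t=1
q=1: r=65, s=1, t=-1   [138*(1) + 73*(-1) = 65]
q=1: r=8, s=-1, t=2   [138*(-1) + 73*(2) = 8]
q=8: r=1, s=9, t=-17   [138*(9) + 73*(-17) = 1]
q=8: r=0, s=-73, t=138   [138*(-73) + 73*(138) = 0]
GCD = 1 with t = -17, so 73*(-17) ≡ 1 (mod 138)
Inverse = -17 mod 138 = 121
Check: 73 * 121 = 8833 ≡ 1 (mod 138)

73^(-1) ≡ 121 (mod 138)


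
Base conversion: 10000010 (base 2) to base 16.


10000010 (base 2) = 130 (decimal)
130 (decimal) = 82 (base 16)


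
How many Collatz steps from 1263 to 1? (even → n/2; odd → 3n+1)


1263 → 3790 → 1895 → 5686 → 2843 → 8530 → 4265 → 12796 → 6398 → 3199 → 9598 → 4799 → 14398 → 7199 → 21598 → 10799 → 32398 → 16199 → 48598 → 24299 → 72898 → 36449 → 109348 → 54674 → 27337 → 82012 → 41006 → 20503 → 61510 → 30755 → 92266 → 46133 → 138400 → 69200 → 34600 → 17300 → 8650 → 4325 → 12976 → 6488 → 3244 → 1622 → 811 → 2434 → 1217 → 3652 → 1826 → 913 → 2740 → 1370 → 685 → 2056 → 1028 → 514 → 257 → 772 → 386 → 193 → 580 → 290 → 145 → 436 → 218 → 109 → 328 → 164 → 82 → 41 → 124 → 62 → 31 → 94 → 47 → 142 → 71 → 214 → 107 → 322 → 161 → 484 → 242 → 121 → 364 → 182 → 91 → 274 → 137 → 412 → 206 → 103 → 310 → 155 → 466 → 233 → 700 → 350 → 175 → 526 → 263 → 790 → 395 → 1186 → 593 → 1780 → 890 → 445 → 1336 → 668 → 334 → 167 → 502 → 251 → 754 → 377 → 1132 → 566 → 283 → 850 → 425 → 1276 → 638 → 319 → 958 → 479 → 1438 → 719 → 2158 → 1079 → 3238 → 1619 → 4858 → 2429 → 7288 → 3644 → 1822 → 911 → 2734 → 1367 → 4102 → 2051 → 6154 → 3077 → 9232 → 4616 → 2308 → 1154 → 577 → 1732 → 866 → 433 → 1300 → 650 → 325 → 976 → 488 → 244 → 122 → 61 → 184 → 92 → 46 → 23 → 70 → 35 → 106 → 53 → 160 → 80 → 40 → 20 → 10 → 5 → 16 → 8 → 4 → 2 → 1
Total steps = 176

176 steps


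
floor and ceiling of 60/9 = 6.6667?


60/9 = 6.6667
floor = 6
ceil = 7

floor = 6, ceil = 7


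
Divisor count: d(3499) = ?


3499 = 3499^1
d(3499) = (1+1) = 2

2 divisors


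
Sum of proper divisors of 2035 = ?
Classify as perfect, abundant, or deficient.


Proper divisors: 1, 5, 11, 37, 55, 185, 407
Sum = 1 + 5 + 11 + 37 + 55 + 185 + 407 = 701
701 < 2035 → deficient

s(2035) = 701 (deficient)


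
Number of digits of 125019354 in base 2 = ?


125019354 in base 2 = 111011100111010010011011010
Number of digits = 27

27 digits (base 2)


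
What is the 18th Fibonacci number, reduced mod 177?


F(k) mod 177 for k=1..18:
1, 1, 2, 3, 5, 8, 13, 21, 34, 55, 89, 144, 56, 23, 79, 102, 4, 106
F(18) mod 177 = 106


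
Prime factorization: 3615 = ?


3615 / 3 = 1205
1205 / 5 = 241
241 / 241 = 1
3615 = 3 × 5 × 241


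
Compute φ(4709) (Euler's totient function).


4709 = 17 × 277
Prime factors: 17, 277
φ(4709) = 4709 × (1-1/17) × (1-1/277)
= 4709 × 16/17 × 276/277 = 4416

φ(4709) = 4416


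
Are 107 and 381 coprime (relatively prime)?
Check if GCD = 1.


Euclidean algorithm:
381 = 3 * 107 + 60
107 = 1 * 60 + 47
60 = 1 * 47 + 13
47 = 3 * 13 + 8
13 = 1 * 8 + 5
8 = 1 * 5 + 3
5 = 1 * 3 + 2
3 = 1 * 2 + 1
2 = 2 * 1 + 0
GCD(107, 381) = 1

Yes, coprime (GCD = 1)


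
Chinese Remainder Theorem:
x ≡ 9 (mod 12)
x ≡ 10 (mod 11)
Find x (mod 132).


M = 12*11 = 132
M1 = M/12 = 11, M2 = M/11 = 12
M1^(-1) mod 12 = 11, M2^(-1) mod 11 = 1
x = 9*11*11 + 10*12*1 = 1209
1209 mod 132 = 21
Check: 21 mod 12 = 9 ✓, 21 mod 11 = 10 ✓

x ≡ 21 (mod 132)


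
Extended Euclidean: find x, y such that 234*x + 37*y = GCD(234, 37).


Tabular extended Euclidean (each row: r = 234*s + 37*t):
r=234, s=1, t=0
r=37, s=0, t=1
q=6: r=12, s=1, t=-6   [234*(1) + 37*(-6) = 12]
q=3: r=1, s=-3, t=19   [234*(-3) + 37*(19) = 1]
q=12: r=0, s=37, t=-234   [234*(37) + 37*(-234) = 0]
GCD = 1; from the row with r=1: x=-3, y=19
Check: 234*(-3) + 37*(19) = -702 + 703 = 1

GCD = 1, x = -3, y = 19


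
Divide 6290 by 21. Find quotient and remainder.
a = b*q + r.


6290 = 21 * 299 + 11
Check: 6279 + 11 = 6290

q = 299, r = 11


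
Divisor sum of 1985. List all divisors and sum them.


Divisors of 1985: 1, 5, 397, 1985
Sum = 1 + 5 + 397 + 1985 = 2388

σ(1985) = 2388


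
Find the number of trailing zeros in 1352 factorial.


floor(1352/5) = 270
floor(1352/25) = 54
floor(1352/125) = 10
floor(1352/625) = 2
Total = 336

336 trailing zeros


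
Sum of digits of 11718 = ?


1 + 1 + 7 + 1 + 8 = 18


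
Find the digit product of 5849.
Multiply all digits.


5 × 8 × 4 × 9 = 1440


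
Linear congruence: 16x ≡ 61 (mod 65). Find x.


GCD(16, 65) = 1, unique solution
a^(-1) mod 65 = 61
x = 61 * 61 mod 65 = 16

x ≡ 16 (mod 65)


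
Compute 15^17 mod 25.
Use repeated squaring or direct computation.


15^1 mod 25 = 15
15^2 mod 25 = 0
15^3 mod 25 = 0
15^4 mod 25 = 0
15^5 mod 25 = 0
15^6 mod 25 = 0
15^7 mod 25 = 0
15^8 mod 25 = 0
15^9 mod 25 = 0
15^10 mod 25 = 0
15^11 mod 25 = 0
15^12 mod 25 = 0
15^13 mod 25 = 0
15^14 mod 25 = 0
15^15 mod 25 = 0
15^16 mod 25 = 0
15^17 mod 25 = 0


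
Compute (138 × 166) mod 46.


138 × 166 = 22908
22908 mod 46 = 0


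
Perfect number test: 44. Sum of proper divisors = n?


Proper divisors of 44: 1, 2, 4, 11, 22
Sum = 1 + 2 + 4 + 11 + 22 = 40

No, 44 is not perfect (40 ≠ 44)


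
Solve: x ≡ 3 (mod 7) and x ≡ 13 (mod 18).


M = 7*18 = 126
M1 = M/7 = 18, M2 = M/18 = 7
M1^(-1) mod 7 = 2, M2^(-1) mod 18 = 13
x = 3*18*2 + 13*7*13 = 1291
1291 mod 126 = 31
Check: 31 mod 7 = 3 ✓, 31 mod 18 = 13 ✓

x ≡ 31 (mod 126)


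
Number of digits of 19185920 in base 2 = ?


19185920 in base 2 = 1001001001100000100000000
Number of digits = 25

25 digits (base 2)


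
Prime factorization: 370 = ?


370 / 2 = 185
185 / 5 = 37
37 / 37 = 1
370 = 2 × 5 × 37


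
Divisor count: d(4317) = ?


4317 = 3^1 × 1439^1
d(4317) = (1+1) × (1+1) = 4

4 divisors


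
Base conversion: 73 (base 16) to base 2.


73 (base 16) = 115 (decimal)
115 (decimal) = 1110011 (base 2)


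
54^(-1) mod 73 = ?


Use the extended Euclidean algorithm on (73, 54); each row r = 73*s + 54*t:
r=73, s=1, t=0
r=54, s=0, t=1
q=1: r=19, s=1, t=-1   [73*(1) + 54*(-1) = 19]
q=2: r=16, s=-2, t=3   [73*(-2) + 54*(3) = 16]
q=1: r=3, s=3, t=-4   [73*(3) + 54*(-4) = 3]
q=5: r=1, s=-17, t=23   [73*(-17) + 54*(23) = 1]
q=3: r=0, s=54, t=-73   [73*(54) + 54*(-73) = 0]
GCD = 1 with t = 23, so 54*(23) ≡ 1 (mod 73)
Inverse = 23 mod 73 = 23
Check: 54 * 23 = 1242 ≡ 1 (mod 73)

54^(-1) ≡ 23 (mod 73)


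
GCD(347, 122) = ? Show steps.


347 = 2 * 122 + 103
122 = 1 * 103 + 19
103 = 5 * 19 + 8
19 = 2 * 8 + 3
8 = 2 * 3 + 2
3 = 1 * 2 + 1
2 = 2 * 1 + 0
GCD = 1


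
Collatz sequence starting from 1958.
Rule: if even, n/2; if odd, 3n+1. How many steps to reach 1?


1958 → 979 → 2938 → 1469 → 4408 → 2204 → 1102 → 551 → 1654 → 827 → 2482 → 1241 → 3724 → 1862 → 931 → 2794 → 1397 → 4192 → 2096 → 1048 → 524 → 262 → 131 → 394 → 197 → 592 → 296 → 148 → 74 → 37 → 112 → 56 → 28 → 14 → 7 → 22 → 11 → 34 → 17 → 52 → 26 → 13 → 40 → 20 → 10 → 5 → 16 → 8 → 4 → 2 → 1
Total steps = 50

50 steps


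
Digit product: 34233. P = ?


3 × 4 × 2 × 3 × 3 = 216


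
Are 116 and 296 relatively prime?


Euclidean algorithm:
296 = 2 * 116 + 64
116 = 1 * 64 + 52
64 = 1 * 52 + 12
52 = 4 * 12 + 4
12 = 3 * 4 + 0
GCD(116, 296) = 4

No, not coprime (GCD = 4)


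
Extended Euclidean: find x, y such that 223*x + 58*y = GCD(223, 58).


Tabular extended Euclidean (each row: r = 223*s + 58*t):
r=223, s=1, t=0
r=58, s=0, t=1
q=3: r=49, s=1, t=-3   [223*(1) + 58*(-3) = 49]
q=1: r=9, s=-1, t=4   [223*(-1) + 58*(4) = 9]
q=5: r=4, s=6, t=-23   [223*(6) + 58*(-23) = 4]
q=2: r=1, s=-13, t=50   [223*(-13) + 58*(50) = 1]
q=4: r=0, s=58, t=-223   [223*(58) + 58*(-223) = 0]
GCD = 1; from the row with r=1: x=-13, y=50
Check: 223*(-13) + 58*(50) = -2899 + 2900 = 1

GCD = 1, x = -13, y = 50


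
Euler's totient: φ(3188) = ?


3188 = 2^2 × 797
Prime factors: 2, 797
φ(3188) = 3188 × (1-1/2) × (1-1/797)
= 3188 × 1/2 × 796/797 = 1592

φ(3188) = 1592


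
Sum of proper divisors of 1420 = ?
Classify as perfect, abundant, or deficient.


Proper divisors: 1, 2, 4, 5, 10, 20, 71, 142, 284, 355, 710
Sum = 1 + 2 + 4 + 5 + 10 + 20 + 71 + 142 + 284 + 355 + 710 = 1604
1604 > 1420 → abundant

s(1420) = 1604 (abundant)


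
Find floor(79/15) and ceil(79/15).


79/15 = 5.2667
floor = 5
ceil = 6

floor = 5, ceil = 6


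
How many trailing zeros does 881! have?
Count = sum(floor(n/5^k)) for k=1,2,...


floor(881/5) = 176
floor(881/25) = 35
floor(881/125) = 7
floor(881/625) = 1
Total = 219

219 trailing zeros


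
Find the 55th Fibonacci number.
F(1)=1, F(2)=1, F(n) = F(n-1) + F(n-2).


Sequence: 1, 1, 2, 3, 5, 8, 13, 21, 34, 55, 89, 144, 233, 377, 610, 987, 1597, 2584, 4181, 6765, 10946, 17711, 28657, 46368, 75025, 121393, 196418, 317811, 514229, 832040, 1346269, 2178309, 3524578, 5702887, 9227465, 14930352, 24157817, 39088169, 63245986, 102334155, 165580141, 267914296, 433494437, 701408733, 1134903170, 1836311903, 2971215073, 4807526976, 7778742049, 12586269025, 20365011074, 32951280099, 53316291173, 86267571272, 139583862445
F(55) = 139583862445


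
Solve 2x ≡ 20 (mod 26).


GCD(2, 26) = 2 divides 20
Divide: 1x ≡ 10 (mod 13)
x ≡ 10 (mod 13)


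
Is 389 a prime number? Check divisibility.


Check divisors up to sqrt(389) = 19.7231
No divisors found.
389 is prime.

Yes, 389 is prime


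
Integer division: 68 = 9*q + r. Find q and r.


68 = 9 * 7 + 5
Check: 63 + 5 = 68

q = 7, r = 5


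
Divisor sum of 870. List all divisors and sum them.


Divisors of 870: 1, 2, 3, 5, 6, 10, 15, 29, 30, 58, 87, 145, 174, 290, 435, 870
Sum = 1 + 2 + 3 + 5 + 6 + 10 + 15 + 29 + 30 + 58 + 87 + 145 + 174 + 290 + 435 + 870 = 2160

σ(870) = 2160


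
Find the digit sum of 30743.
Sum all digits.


3 + 0 + 7 + 4 + 3 = 17


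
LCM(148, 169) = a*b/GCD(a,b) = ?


GCD(148, 169) = 1
LCM = 148*169/1 = 25012/1 = 25012

LCM = 25012


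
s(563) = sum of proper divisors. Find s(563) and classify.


Proper divisors: 1
Sum = 1 = 1
1 < 563 → deficient

s(563) = 1 (deficient)


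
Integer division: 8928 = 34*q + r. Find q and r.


8928 = 34 * 262 + 20
Check: 8908 + 20 = 8928

q = 262, r = 20


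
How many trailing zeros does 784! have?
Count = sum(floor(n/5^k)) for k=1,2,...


floor(784/5) = 156
floor(784/25) = 31
floor(784/125) = 6
floor(784/625) = 1
Total = 194

194 trailing zeros


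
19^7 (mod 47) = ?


19^1 mod 47 = 19
19^2 mod 47 = 32
19^3 mod 47 = 44
19^4 mod 47 = 37
19^5 mod 47 = 45
19^6 mod 47 = 9
19^7 mod 47 = 30


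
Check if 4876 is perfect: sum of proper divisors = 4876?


Proper divisors of 4876: 1, 2, 4, 23, 46, 53, 92, 106, 212, 1219, 2438
Sum = 1 + 2 + 4 + 23 + 46 + 53 + 92 + 106 + 212 + 1219 + 2438 = 4196

No, 4876 is not perfect (4196 ≠ 4876)


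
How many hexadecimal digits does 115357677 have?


115357677 in base 16 = 6E037ED
Number of digits = 7

7 digits (base 16)


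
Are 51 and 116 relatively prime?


Euclidean algorithm:
116 = 2 * 51 + 14
51 = 3 * 14 + 9
14 = 1 * 9 + 5
9 = 1 * 5 + 4
5 = 1 * 4 + 1
4 = 4 * 1 + 0
GCD(51, 116) = 1

Yes, coprime (GCD = 1)


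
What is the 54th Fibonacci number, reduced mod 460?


F(k) mod 460 for k=1..54:
1, 1, 2, 3, 5, 8, 13, 21, 34, 55, 89, 144, 233, 377, 150, 67, 217, 284, 41, 325, 366, 231, 137, 368, 45, 413, 458, 411, 409, 360, 309, 209, 58, 267, 325, 132, 457, 129, 126, 255, 381, 176, 97, 273, 370, 183, 93, 276, 369, 185, 94, 279, 373, 192
F(54) mod 460 = 192


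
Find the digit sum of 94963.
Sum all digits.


9 + 4 + 9 + 6 + 3 = 31


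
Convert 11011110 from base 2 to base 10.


11011110 (base 2) = 222 (decimal)
222 (decimal) = 222 (base 10)


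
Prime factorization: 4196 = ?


4196 / 2 = 2098
2098 / 2 = 1049
1049 / 1049 = 1
4196 = 2^2 × 1049


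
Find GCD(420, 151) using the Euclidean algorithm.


420 = 2 * 151 + 118
151 = 1 * 118 + 33
118 = 3 * 33 + 19
33 = 1 * 19 + 14
19 = 1 * 14 + 5
14 = 2 * 5 + 4
5 = 1 * 4 + 1
4 = 4 * 1 + 0
GCD = 1


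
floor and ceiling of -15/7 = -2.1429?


-15/7 = -2.1429
floor = -3
ceil = -2

floor = -3, ceil = -2


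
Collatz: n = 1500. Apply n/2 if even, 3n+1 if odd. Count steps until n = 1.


1500 → 750 → 375 → 1126 → 563 → 1690 → 845 → 2536 → 1268 → 634 → 317 → 952 → 476 → 238 → 119 → 358 → 179 → 538 → 269 → 808 → 404 → 202 → 101 → 304 → 152 → 76 → 38 → 19 → 58 → 29 → 88 → 44 → 22 → 11 → 34 → 17 → 52 → 26 → 13 → 40 → 20 → 10 → 5 → 16 → 8 → 4 → 2 → 1
Total steps = 47

47 steps


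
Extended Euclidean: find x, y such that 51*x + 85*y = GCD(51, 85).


Tabular extended Euclidean (each row: r = 51*s + 85*t):
r=51, s=1, t=0
r=85, s=0, t=1
q=0: r=51, s=1, t=0   [51*(1) + 85*(0) = 51]
q=1: r=34, s=-1, t=1   [51*(-1) + 85*(1) = 34]
q=1: r=17, s=2, t=-1   [51*(2) + 85*(-1) = 17]
q=2: r=0, s=-5, t=3   [51*(-5) + 85*(3) = 0]
GCD = 17; from the row with r=17: x=2, y=-1
Check: 51*(2) + 85*(-1) = 102 - 85 = 17

GCD = 17, x = 2, y = -1


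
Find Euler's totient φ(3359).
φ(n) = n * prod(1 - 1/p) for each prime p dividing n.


3359 = 3359
Prime factors: 3359
φ(3359) = 3359 × (1-1/3359)
= 3359 × 3358/3359 = 3358

φ(3359) = 3358


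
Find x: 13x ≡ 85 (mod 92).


GCD(13, 92) = 1, unique solution
a^(-1) mod 92 = 85
x = 85 * 85 mod 92 = 49

x ≡ 49 (mod 92)


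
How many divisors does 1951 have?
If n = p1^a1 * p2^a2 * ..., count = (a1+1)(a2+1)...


1951 = 1951^1
d(1951) = (1+1) = 2

2 divisors


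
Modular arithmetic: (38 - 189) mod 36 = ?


38 - 189 = -151
-151 mod 36 = 29


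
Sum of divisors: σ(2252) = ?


Divisors of 2252: 1, 2, 4, 563, 1126, 2252
Sum = 1 + 2 + 4 + 563 + 1126 + 2252 = 3948

σ(2252) = 3948


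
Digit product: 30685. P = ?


3 × 0 × 6 × 8 × 5 = 0


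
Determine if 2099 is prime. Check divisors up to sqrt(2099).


Check divisors up to sqrt(2099) = 45.8148
No divisors found.
2099 is prime.

Yes, 2099 is prime


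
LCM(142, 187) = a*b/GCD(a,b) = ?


GCD(142, 187) = 1
LCM = 142*187/1 = 26554/1 = 26554

LCM = 26554


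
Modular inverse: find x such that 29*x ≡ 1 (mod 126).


Use the extended Euclidean algorithm on (126, 29); each row r = 126*s + 29*t:
r=126, s=1, t=0
r=29, s=0, t=1
q=4: r=10, s=1, t=-4   [126*(1) + 29*(-4) = 10]
q=2: r=9, s=-2, t=9   [126*(-2) + 29*(9) = 9]
q=1: r=1, s=3, t=-13   [126*(3) + 29*(-13) = 1]
q=9: r=0, s=-29, t=126   [126*(-29) + 29*(126) = 0]
GCD = 1 with t = -13, so 29*(-13) ≡ 1 (mod 126)
Inverse = -13 mod 126 = 113
Check: 29 * 113 = 3277 ≡ 1 (mod 126)

29^(-1) ≡ 113 (mod 126)


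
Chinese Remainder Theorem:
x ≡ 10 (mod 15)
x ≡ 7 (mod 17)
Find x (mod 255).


M = 15*17 = 255
M1 = M/15 = 17, M2 = M/17 = 15
M1^(-1) mod 15 = 8, M2^(-1) mod 17 = 8
x = 10*17*8 + 7*15*8 = 2200
2200 mod 255 = 160
Check: 160 mod 15 = 10 ✓, 160 mod 17 = 7 ✓

x ≡ 160 (mod 255)


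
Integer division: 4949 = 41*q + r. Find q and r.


4949 = 41 * 120 + 29
Check: 4920 + 29 = 4949

q = 120, r = 29


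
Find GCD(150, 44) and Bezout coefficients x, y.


Tabular extended Euclidean (each row: r = 150*s + 44*t):
r=150, s=1, t=0
r=44, s=0, t=1
q=3: r=18, s=1, t=-3   [150*(1) + 44*(-3) = 18]
q=2: r=8, s=-2, t=7   [150*(-2) + 44*(7) = 8]
q=2: r=2, s=5, t=-17   [150*(5) + 44*(-17) = 2]
q=4: r=0, s=-22, t=75   [150*(-22) + 44*(75) = 0]
GCD = 2; from the row with r=2: x=5, y=-17
Check: 150*(5) + 44*(-17) = 750 - 748 = 2

GCD = 2, x = 5, y = -17


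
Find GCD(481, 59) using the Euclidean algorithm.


481 = 8 * 59 + 9
59 = 6 * 9 + 5
9 = 1 * 5 + 4
5 = 1 * 4 + 1
4 = 4 * 1 + 0
GCD = 1


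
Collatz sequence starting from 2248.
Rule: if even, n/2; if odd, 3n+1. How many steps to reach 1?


2248 → 1124 → 562 → 281 → 844 → 422 → 211 → 634 → 317 → 952 → 476 → 238 → 119 → 358 → 179 → 538 → 269 → 808 → 404 → 202 → 101 → 304 → 152 → 76 → 38 → 19 → 58 → 29 → 88 → 44 → 22 → 11 → 34 → 17 → 52 → 26 → 13 → 40 → 20 → 10 → 5 → 16 → 8 → 4 → 2 → 1
Total steps = 45

45 steps


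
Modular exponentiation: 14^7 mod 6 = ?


14^1 mod 6 = 2
14^2 mod 6 = 4
14^3 mod 6 = 2
14^4 mod 6 = 4
14^5 mod 6 = 2
14^6 mod 6 = 4
14^7 mod 6 = 2


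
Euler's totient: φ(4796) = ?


4796 = 2^2 × 11 × 109
Prime factors: 2, 11, 109
φ(4796) = 4796 × (1-1/2) × (1-1/11) × (1-1/109)
= 4796 × 1/2 × 10/11 × 108/109 = 2160

φ(4796) = 2160


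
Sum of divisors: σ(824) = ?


Divisors of 824: 1, 2, 4, 8, 103, 206, 412, 824
Sum = 1 + 2 + 4 + 8 + 103 + 206 + 412 + 824 = 1560

σ(824) = 1560


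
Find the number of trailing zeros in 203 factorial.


floor(203/5) = 40
floor(203/25) = 8
floor(203/125) = 1
Total = 49

49 trailing zeros


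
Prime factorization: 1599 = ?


1599 / 3 = 533
533 / 13 = 41
41 / 41 = 1
1599 = 3 × 13 × 41


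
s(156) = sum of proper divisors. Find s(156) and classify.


Proper divisors: 1, 2, 3, 4, 6, 12, 13, 26, 39, 52, 78
Sum = 1 + 2 + 3 + 4 + 6 + 12 + 13 + 26 + 39 + 52 + 78 = 236
236 > 156 → abundant

s(156) = 236 (abundant)


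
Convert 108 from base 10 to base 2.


108 (base 10) = 108 (decimal)
108 (decimal) = 1101100 (base 2)


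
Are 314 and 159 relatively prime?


Euclidean algorithm:
314 = 1 * 159 + 155
159 = 1 * 155 + 4
155 = 38 * 4 + 3
4 = 1 * 3 + 1
3 = 3 * 1 + 0
GCD(314, 159) = 1

Yes, coprime (GCD = 1)


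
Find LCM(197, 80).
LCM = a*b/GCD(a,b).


GCD(197, 80) = 1
LCM = 197*80/1 = 15760/1 = 15760

LCM = 15760


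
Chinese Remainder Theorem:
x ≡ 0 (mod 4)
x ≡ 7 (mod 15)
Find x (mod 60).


M = 4*15 = 60
M1 = M/4 = 15, M2 = M/15 = 4
M1^(-1) mod 4 = 3, M2^(-1) mod 15 = 4
x = 0*15*3 + 7*4*4 = 112
112 mod 60 = 52
Check: 52 mod 4 = 0 ✓, 52 mod 15 = 7 ✓

x ≡ 52 (mod 60)


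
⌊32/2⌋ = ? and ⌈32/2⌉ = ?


32/2 = 16.0000
floor = 16
ceil = 16

floor = 16, ceil = 16


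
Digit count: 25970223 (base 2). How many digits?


25970223 in base 2 = 1100011000100011000101111
Number of digits = 25

25 digits (base 2)


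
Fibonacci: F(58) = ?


Sequence: 1, 1, 2, 3, 5, 8, 13, 21, 34, 55, 89, 144, 233, 377, 610, 987, 1597, 2584, 4181, 6765, 10946, 17711, 28657, 46368, 75025, 121393, 196418, 317811, 514229, 832040, 1346269, 2178309, 3524578, 5702887, 9227465, 14930352, 24157817, 39088169, 63245986, 102334155, 165580141, 267914296, 433494437, 701408733, 1134903170, 1836311903, 2971215073, 4807526976, 7778742049, 12586269025, 20365011074, 32951280099, 53316291173, 86267571272, 139583862445, 225851433717, 365435296162, 591286729879
F(58) = 591286729879


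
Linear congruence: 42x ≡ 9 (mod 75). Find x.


GCD(42, 75) = 3 divides 9
Divide: 14x ≡ 3 (mod 25)
x ≡ 2 (mod 25)


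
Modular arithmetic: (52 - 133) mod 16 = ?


52 - 133 = -81
-81 mod 16 = 15


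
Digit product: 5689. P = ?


5 × 6 × 8 × 9 = 2160


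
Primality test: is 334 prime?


334 / 2 = 167 (exact division)
334 is NOT prime.

No, 334 is not prime


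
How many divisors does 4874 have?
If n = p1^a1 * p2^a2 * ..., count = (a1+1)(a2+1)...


4874 = 2^1 × 2437^1
d(4874) = (1+1) × (1+1) = 4

4 divisors


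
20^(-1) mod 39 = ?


Use the extended Euclidean algorithm on (39, 20); each row r = 39*s + 20*t:
r=39, s=1, t=0
r=20, s=0, t=1
q=1: r=19, s=1, t=-1   [39*(1) + 20*(-1) = 19]
q=1: r=1, s=-1, t=2   [39*(-1) + 20*(2) = 1]
q=19: r=0, s=20, t=-39   [39*(20) + 20*(-39) = 0]
GCD = 1 with t = 2, so 20*(2) ≡ 1 (mod 39)
Inverse = 2 mod 39 = 2
Check: 20 * 2 = 40 ≡ 1 (mod 39)

20^(-1) ≡ 2 (mod 39)


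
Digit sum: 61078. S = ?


6 + 1 + 0 + 7 + 8 = 22


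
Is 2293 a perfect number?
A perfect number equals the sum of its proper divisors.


Proper divisors of 2293: 1
Sum = 1 = 1

No, 2293 is not perfect (1 ≠ 2293)


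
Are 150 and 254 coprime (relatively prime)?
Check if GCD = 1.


Euclidean algorithm:
254 = 1 * 150 + 104
150 = 1 * 104 + 46
104 = 2 * 46 + 12
46 = 3 * 12 + 10
12 = 1 * 10 + 2
10 = 5 * 2 + 0
GCD(150, 254) = 2

No, not coprime (GCD = 2)


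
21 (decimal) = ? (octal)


21 (base 10) = 21 (decimal)
21 (decimal) = 25 (base 8)


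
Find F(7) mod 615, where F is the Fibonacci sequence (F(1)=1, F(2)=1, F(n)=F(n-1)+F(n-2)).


F(k) mod 615 for k=1..7:
1, 1, 2, 3, 5, 8, 13
F(7) mod 615 = 13


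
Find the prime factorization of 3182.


3182 / 2 = 1591
1591 / 37 = 43
43 / 43 = 1
3182 = 2 × 37 × 43


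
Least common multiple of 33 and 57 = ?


GCD(33, 57) = 3
LCM = 33*57/3 = 1881/3 = 627

LCM = 627


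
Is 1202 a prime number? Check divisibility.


1202 / 2 = 601 (exact division)
1202 is NOT prime.

No, 1202 is not prime


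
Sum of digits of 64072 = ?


6 + 4 + 0 + 7 + 2 = 19


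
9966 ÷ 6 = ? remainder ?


9966 = 6 * 1661 + 0
Check: 9966 + 0 = 9966

q = 1661, r = 0


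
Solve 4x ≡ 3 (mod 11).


GCD(4, 11) = 1, unique solution
a^(-1) mod 11 = 3
x = 3 * 3 mod 11 = 9

x ≡ 9 (mod 11)


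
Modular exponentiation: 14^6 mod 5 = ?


14^1 mod 5 = 4
14^2 mod 5 = 1
14^3 mod 5 = 4
14^4 mod 5 = 1
14^5 mod 5 = 4
14^6 mod 5 = 1


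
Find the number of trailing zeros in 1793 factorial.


floor(1793/5) = 358
floor(1793/25) = 71
floor(1793/125) = 14
floor(1793/625) = 2
Total = 445

445 trailing zeros


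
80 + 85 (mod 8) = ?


80 + 85 = 165
165 mod 8 = 5


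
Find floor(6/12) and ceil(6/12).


6/12 = 0.5000
floor = 0
ceil = 1

floor = 0, ceil = 1


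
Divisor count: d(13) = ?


13 = 13^1
d(13) = (1+1) = 2

2 divisors


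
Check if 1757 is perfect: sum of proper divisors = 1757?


Proper divisors of 1757: 1, 7, 251
Sum = 1 + 7 + 251 = 259

No, 1757 is not perfect (259 ≠ 1757)


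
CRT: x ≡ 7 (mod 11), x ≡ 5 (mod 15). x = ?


M = 11*15 = 165
M1 = M/11 = 15, M2 = M/15 = 11
M1^(-1) mod 11 = 3, M2^(-1) mod 15 = 11
x = 7*15*3 + 5*11*11 = 920
920 mod 165 = 95
Check: 95 mod 11 = 7 ✓, 95 mod 15 = 5 ✓

x ≡ 95 (mod 165)


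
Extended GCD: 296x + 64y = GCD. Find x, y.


Tabular extended Euclidean (each row: r = 296*s + 64*t):
r=296, s=1, t=0
r=64, s=0, t=1
q=4: r=40, s=1, t=-4   [296*(1) + 64*(-4) = 40]
q=1: r=24, s=-1, t=5   [296*(-1) + 64*(5) = 24]
q=1: r=16, s=2, t=-9   [296*(2) + 64*(-9) = 16]
q=1: r=8, s=-3, t=14   [296*(-3) + 64*(14) = 8]
q=2: r=0, s=8, t=-37   [296*(8) + 64*(-37) = 0]
GCD = 8; from the row with r=8: x=-3, y=14
Check: 296*(-3) + 64*(14) = -888 + 896 = 8

GCD = 8, x = -3, y = 14


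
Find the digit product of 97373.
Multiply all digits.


9 × 7 × 3 × 7 × 3 = 3969


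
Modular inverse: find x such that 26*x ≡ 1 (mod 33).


Use the extended Euclidean algorithm on (33, 26); each row r = 33*s + 26*t:
r=33, s=1, t=0
r=26, s=0, t=1
q=1: r=7, s=1, t=-1   [33*(1) + 26*(-1) = 7]
q=3: r=5, s=-3, t=4   [33*(-3) + 26*(4) = 5]
q=1: r=2, s=4, t=-5   [33*(4) + 26*(-5) = 2]
q=2: r=1, s=-11, t=14   [33*(-11) + 26*(14) = 1]
q=2: r=0, s=26, t=-33   [33*(26) + 26*(-33) = 0]
GCD = 1 with t = 14, so 26*(14) ≡ 1 (mod 33)
Inverse = 14 mod 33 = 14
Check: 26 * 14 = 364 ≡ 1 (mod 33)

26^(-1) ≡ 14 (mod 33)


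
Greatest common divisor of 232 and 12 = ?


232 = 19 * 12 + 4
12 = 3 * 4 + 0
GCD = 4


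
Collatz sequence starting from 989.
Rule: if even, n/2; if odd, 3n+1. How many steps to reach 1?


989 → 2968 → 1484 → 742 → 371 → 1114 → 557 → 1672 → 836 → 418 → 209 → 628 → 314 → 157 → 472 → 236 → 118 → 59 → 178 → 89 → 268 → 134 → 67 → 202 → 101 → 304 → 152 → 76 → 38 → 19 → 58 → 29 → 88 → 44 → 22 → 11 → 34 → 17 → 52 → 26 → 13 → 40 → 20 → 10 → 5 → 16 → 8 → 4 → 2 → 1
Total steps = 49

49 steps


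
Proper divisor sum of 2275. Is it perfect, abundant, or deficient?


Proper divisors: 1, 5, 7, 13, 25, 35, 65, 91, 175, 325, 455
Sum = 1 + 5 + 7 + 13 + 25 + 35 + 65 + 91 + 175 + 325 + 455 = 1197
1197 < 2275 → deficient

s(2275) = 1197 (deficient)


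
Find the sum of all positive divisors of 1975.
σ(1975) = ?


Divisors of 1975: 1, 5, 25, 79, 395, 1975
Sum = 1 + 5 + 25 + 79 + 395 + 1975 = 2480

σ(1975) = 2480


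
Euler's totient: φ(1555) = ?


1555 = 5 × 311
Prime factors: 5, 311
φ(1555) = 1555 × (1-1/5) × (1-1/311)
= 1555 × 4/5 × 310/311 = 1240

φ(1555) = 1240


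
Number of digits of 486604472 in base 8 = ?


486604472 in base 8 = 3500177270
Number of digits = 10

10 digits (base 8)


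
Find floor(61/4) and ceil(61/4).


61/4 = 15.2500
floor = 15
ceil = 16

floor = 15, ceil = 16


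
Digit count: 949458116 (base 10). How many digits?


949458116 has 9 digits in base 10
floor(log10(949458116)) + 1 = floor(8.9775) + 1 = 9

9 digits (base 10)


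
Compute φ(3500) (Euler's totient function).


3500 = 2^2 × 5^3 × 7
Prime factors: 2, 5, 7
φ(3500) = 3500 × (1-1/2) × (1-1/5) × (1-1/7)
= 3500 × 1/2 × 4/5 × 6/7 = 1200

φ(3500) = 1200


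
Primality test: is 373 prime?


Check divisors up to sqrt(373) = 19.3132
No divisors found.
373 is prime.

Yes, 373 is prime


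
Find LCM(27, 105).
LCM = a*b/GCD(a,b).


GCD(27, 105) = 3
LCM = 27*105/3 = 2835/3 = 945

LCM = 945


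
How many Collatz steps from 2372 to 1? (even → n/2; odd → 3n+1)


2372 → 1186 → 593 → 1780 → 890 → 445 → 1336 → 668 → 334 → 167 → 502 → 251 → 754 → 377 → 1132 → 566 → 283 → 850 → 425 → 1276 → 638 → 319 → 958 → 479 → 1438 → 719 → 2158 → 1079 → 3238 → 1619 → 4858 → 2429 → 7288 → 3644 → 1822 → 911 → 2734 → 1367 → 4102 → 2051 → 6154 → 3077 → 9232 → 4616 → 2308 → 1154 → 577 → 1732 → 866 → 433 → 1300 → 650 → 325 → 976 → 488 → 244 → 122 → 61 → 184 → 92 → 46 → 23 → 70 → 35 → 106 → 53 → 160 → 80 → 40 → 20 → 10 → 5 → 16 → 8 → 4 → 2 → 1
Total steps = 76

76 steps


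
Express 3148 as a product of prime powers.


3148 / 2 = 1574
1574 / 2 = 787
787 / 787 = 1
3148 = 2^2 × 787


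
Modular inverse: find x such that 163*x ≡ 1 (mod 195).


Use the extended Euclidean algorithm on (195, 163); each row r = 195*s + 163*t:
r=195, s=1, t=0
r=163, s=0, t=1
q=1: r=32, s=1, t=-1   [195*(1) + 163*(-1) = 32]
q=5: r=3, s=-5, t=6   [195*(-5) + 163*(6) = 3]
q=10: r=2, s=51, t=-61   [195*(51) + 163*(-61) = 2]
q=1: r=1, s=-56, t=67   [195*(-56) + 163*(67) = 1]
q=2: r=0, s=163, t=-195   [195*(163) + 163*(-195) = 0]
GCD = 1 with t = 67, so 163*(67) ≡ 1 (mod 195)
Inverse = 67 mod 195 = 67
Check: 163 * 67 = 10921 ≡ 1 (mod 195)

163^(-1) ≡ 67 (mod 195)


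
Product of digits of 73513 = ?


7 × 3 × 5 × 1 × 3 = 315


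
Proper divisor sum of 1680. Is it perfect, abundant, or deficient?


Proper divisors: 1, 2, 3, 4, 5, 6, 7, 8, 10, 12, 14, 15, 16, 20, 21, 24, 28, 30, 35, 40, 42, 48, 56, 60, 70, 80, 84, 105, 112, 120, 140, 168, 210, 240, 280, 336, 420, 560, 840
Sum = 1 + 2 + 3 + 4 + 5 + 6 + 7 + 8 + 10 + 12 + 14 + 15 + 16 + 20 + 21 + 24 + 28 + 30 + 35 + 40 + 42 + 48 + 56 + 60 + 70 + 80 + 84 + 105 + 112 + 120 + 140 + 168 + 210 + 240 + 280 + 336 + 420 + 560 + 840 = 4272
4272 > 1680 → abundant

s(1680) = 4272 (abundant)


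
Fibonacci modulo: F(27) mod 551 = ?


F(k) mod 551 for k=1..27:
1, 1, 2, 3, 5, 8, 13, 21, 34, 55, 89, 144, 233, 377, 59, 436, 495, 380, 324, 153, 477, 79, 5, 84, 89, 173, 262
F(27) mod 551 = 262


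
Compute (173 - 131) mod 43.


173 - 131 = 42
42 mod 43 = 42


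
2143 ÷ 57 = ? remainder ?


2143 = 57 * 37 + 34
Check: 2109 + 34 = 2143

q = 37, r = 34


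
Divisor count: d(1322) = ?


1322 = 2^1 × 661^1
d(1322) = (1+1) × (1+1) = 4

4 divisors


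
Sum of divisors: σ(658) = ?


Divisors of 658: 1, 2, 7, 14, 47, 94, 329, 658
Sum = 1 + 2 + 7 + 14 + 47 + 94 + 329 + 658 = 1152

σ(658) = 1152


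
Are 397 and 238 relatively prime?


Euclidean algorithm:
397 = 1 * 238 + 159
238 = 1 * 159 + 79
159 = 2 * 79 + 1
79 = 79 * 1 + 0
GCD(397, 238) = 1

Yes, coprime (GCD = 1)


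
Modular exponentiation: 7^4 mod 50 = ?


7^1 mod 50 = 7
7^2 mod 50 = 49
7^3 mod 50 = 43
7^4 mod 50 = 1


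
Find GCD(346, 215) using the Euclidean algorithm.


346 = 1 * 215 + 131
215 = 1 * 131 + 84
131 = 1 * 84 + 47
84 = 1 * 47 + 37
47 = 1 * 37 + 10
37 = 3 * 10 + 7
10 = 1 * 7 + 3
7 = 2 * 3 + 1
3 = 3 * 1 + 0
GCD = 1


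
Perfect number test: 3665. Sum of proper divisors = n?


Proper divisors of 3665: 1, 5, 733
Sum = 1 + 5 + 733 = 739

No, 3665 is not perfect (739 ≠ 3665)


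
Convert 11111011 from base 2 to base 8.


11111011 (base 2) = 251 (decimal)
251 (decimal) = 373 (base 8)


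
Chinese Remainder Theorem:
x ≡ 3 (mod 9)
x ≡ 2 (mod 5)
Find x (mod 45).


M = 9*5 = 45
M1 = M/9 = 5, M2 = M/5 = 9
M1^(-1) mod 9 = 2, M2^(-1) mod 5 = 4
x = 3*5*2 + 2*9*4 = 102
102 mod 45 = 12
Check: 12 mod 9 = 3 ✓, 12 mod 5 = 2 ✓

x ≡ 12 (mod 45)


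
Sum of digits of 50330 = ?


5 + 0 + 3 + 3 + 0 = 11


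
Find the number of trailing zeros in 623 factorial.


floor(623/5) = 124
floor(623/25) = 24
floor(623/125) = 4
Total = 152

152 trailing zeros


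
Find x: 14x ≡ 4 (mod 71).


GCD(14, 71) = 1, unique solution
a^(-1) mod 71 = 66
x = 66 * 4 mod 71 = 51

x ≡ 51 (mod 71)


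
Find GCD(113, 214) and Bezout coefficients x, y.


Tabular extended Euclidean (each row: r = 113*s + 214*t):
r=113, s=1, t=0
r=214, s=0, t=1
q=0: r=113, s=1, t=0   [113*(1) + 214*(0) = 113]
q=1: r=101, s=-1, t=1   [113*(-1) + 214*(1) = 101]
q=1: r=12, s=2, t=-1   [113*(2) + 214*(-1) = 12]
q=8: r=5, s=-17, t=9   [113*(-17) + 214*(9) = 5]
q=2: r=2, s=36, t=-19   [113*(36) + 214*(-19) = 2]
q=2: r=1, s=-89, t=47   [113*(-89) + 214*(47) = 1]
q=2: r=0, s=214, t=-113   [113*(214) + 214*(-113) = 0]
GCD = 1; from the row with r=1: x=-89, y=47
Check: 113*(-89) + 214*(47) = -10057 + 10058 = 1

GCD = 1, x = -89, y = 47


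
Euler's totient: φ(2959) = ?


2959 = 11 × 269
Prime factors: 11, 269
φ(2959) = 2959 × (1-1/11) × (1-1/269)
= 2959 × 10/11 × 268/269 = 2680

φ(2959) = 2680


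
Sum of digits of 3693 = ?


3 + 6 + 9 + 3 = 21


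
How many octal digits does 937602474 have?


937602474 in base 8 = 6770526652
Number of digits = 10

10 digits (base 8)


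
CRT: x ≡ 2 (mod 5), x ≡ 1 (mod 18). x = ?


M = 5*18 = 90
M1 = M/5 = 18, M2 = M/18 = 5
M1^(-1) mod 5 = 2, M2^(-1) mod 18 = 11
x = 2*18*2 + 1*5*11 = 127
127 mod 90 = 37
Check: 37 mod 5 = 2 ✓, 37 mod 18 = 1 ✓

x ≡ 37 (mod 90)


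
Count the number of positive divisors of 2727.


2727 = 3^3 × 101^1
d(2727) = (3+1) × (1+1) = 8

8 divisors


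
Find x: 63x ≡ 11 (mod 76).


GCD(63, 76) = 1, unique solution
a^(-1) mod 76 = 35
x = 35 * 11 mod 76 = 5

x ≡ 5 (mod 76)


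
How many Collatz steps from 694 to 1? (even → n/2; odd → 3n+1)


694 → 347 → 1042 → 521 → 1564 → 782 → 391 → 1174 → 587 → 1762 → 881 → 2644 → 1322 → 661 → 1984 → 992 → 496 → 248 → 124 → 62 → 31 → 94 → 47 → 142 → 71 → 214 → 107 → 322 → 161 → 484 → 242 → 121 → 364 → 182 → 91 → 274 → 137 → 412 → 206 → 103 → 310 → 155 → 466 → 233 → 700 → 350 → 175 → 526 → 263 → 790 → 395 → 1186 → 593 → 1780 → 890 → 445 → 1336 → 668 → 334 → 167 → 502 → 251 → 754 → 377 → 1132 → 566 → 283 → 850 → 425 → 1276 → 638 → 319 → 958 → 479 → 1438 → 719 → 2158 → 1079 → 3238 → 1619 → 4858 → 2429 → 7288 → 3644 → 1822 → 911 → 2734 → 1367 → 4102 → 2051 → 6154 → 3077 → 9232 → 4616 → 2308 → 1154 → 577 → 1732 → 866 → 433 → 1300 → 650 → 325 → 976 → 488 → 244 → 122 → 61 → 184 → 92 → 46 → 23 → 70 → 35 → 106 → 53 → 160 → 80 → 40 → 20 → 10 → 5 → 16 → 8 → 4 → 2 → 1
Total steps = 126

126 steps


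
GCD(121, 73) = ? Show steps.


121 = 1 * 73 + 48
73 = 1 * 48 + 25
48 = 1 * 25 + 23
25 = 1 * 23 + 2
23 = 11 * 2 + 1
2 = 2 * 1 + 0
GCD = 1


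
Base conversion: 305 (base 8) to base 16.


305 (base 8) = 197 (decimal)
197 (decimal) = C5 (base 16)


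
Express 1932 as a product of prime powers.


1932 / 2 = 966
966 / 2 = 483
483 / 3 = 161
161 / 7 = 23
23 / 23 = 1
1932 = 2^2 × 3 × 7 × 23


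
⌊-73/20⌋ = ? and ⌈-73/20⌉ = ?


-73/20 = -3.6500
floor = -4
ceil = -3

floor = -4, ceil = -3


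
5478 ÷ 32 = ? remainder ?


5478 = 32 * 171 + 6
Check: 5472 + 6 = 5478

q = 171, r = 6


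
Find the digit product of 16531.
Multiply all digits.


1 × 6 × 5 × 3 × 1 = 90


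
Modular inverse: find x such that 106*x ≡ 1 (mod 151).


Use the extended Euclidean algorithm on (151, 106); each row r = 151*s + 106*t:
r=151, s=1, t=0
r=106, s=0, t=1
q=1: r=45, s=1, t=-1   [151*(1) + 106*(-1) = 45]
q=2: r=16, s=-2, t=3   [151*(-2) + 106*(3) = 16]
q=2: r=13, s=5, t=-7   [151*(5) + 106*(-7) = 13]
q=1: r=3, s=-7, t=10   [151*(-7) + 106*(10) = 3]
q=4: r=1, s=33, t=-47   [151*(33) + 106*(-47) = 1]
q=3: r=0, s=-106, t=151   [151*(-106) + 106*(151) = 0]
GCD = 1 with t = -47, so 106*(-47) ≡ 1 (mod 151)
Inverse = -47 mod 151 = 104
Check: 106 * 104 = 11024 ≡ 1 (mod 151)

106^(-1) ≡ 104 (mod 151)


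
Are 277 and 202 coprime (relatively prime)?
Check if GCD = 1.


Euclidean algorithm:
277 = 1 * 202 + 75
202 = 2 * 75 + 52
75 = 1 * 52 + 23
52 = 2 * 23 + 6
23 = 3 * 6 + 5
6 = 1 * 5 + 1
5 = 5 * 1 + 0
GCD(277, 202) = 1

Yes, coprime (GCD = 1)


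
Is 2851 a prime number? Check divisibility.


Check divisors up to sqrt(2851) = 53.3948
No divisors found.
2851 is prime.

Yes, 2851 is prime


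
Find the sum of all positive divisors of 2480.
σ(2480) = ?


Divisors of 2480: 1, 2, 4, 5, 8, 10, 16, 20, 31, 40, 62, 80, 124, 155, 248, 310, 496, 620, 1240, 2480
Sum = 1 + 2 + 4 + 5 + 8 + 10 + 16 + 20 + 31 + 40 + 62 + 80 + 124 + 155 + 248 + 310 + 496 + 620 + 1240 + 2480 = 5952

σ(2480) = 5952
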